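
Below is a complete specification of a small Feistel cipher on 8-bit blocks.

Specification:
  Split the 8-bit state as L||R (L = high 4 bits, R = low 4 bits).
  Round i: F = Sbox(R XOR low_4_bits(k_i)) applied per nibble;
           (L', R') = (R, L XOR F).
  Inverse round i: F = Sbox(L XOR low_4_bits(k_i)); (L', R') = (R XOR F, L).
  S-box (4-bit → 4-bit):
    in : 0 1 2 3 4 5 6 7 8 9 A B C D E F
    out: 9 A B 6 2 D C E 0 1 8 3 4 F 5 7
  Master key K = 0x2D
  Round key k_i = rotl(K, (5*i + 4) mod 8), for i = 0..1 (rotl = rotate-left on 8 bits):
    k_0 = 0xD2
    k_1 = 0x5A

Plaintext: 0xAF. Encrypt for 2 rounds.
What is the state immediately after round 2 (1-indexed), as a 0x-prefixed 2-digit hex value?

0x58

s_0 = plaintext = 0xAF
s_1 = Round(s_0, k_0) = 0xF5
s_2 = Round(s_1, k_1) = 0x58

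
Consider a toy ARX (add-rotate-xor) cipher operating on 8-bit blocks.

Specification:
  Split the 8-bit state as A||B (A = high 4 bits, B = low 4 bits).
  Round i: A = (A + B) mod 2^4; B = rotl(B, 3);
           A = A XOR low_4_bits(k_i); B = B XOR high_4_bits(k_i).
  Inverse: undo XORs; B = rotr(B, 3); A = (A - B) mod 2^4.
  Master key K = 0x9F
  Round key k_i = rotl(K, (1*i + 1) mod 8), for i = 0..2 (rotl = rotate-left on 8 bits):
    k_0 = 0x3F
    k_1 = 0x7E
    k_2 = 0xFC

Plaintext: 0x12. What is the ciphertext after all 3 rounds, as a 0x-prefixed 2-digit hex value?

s_0 = plaintext = 0x12
s_1 = Round(s_0, k_0) = 0xC2
s_2 = Round(s_1, k_1) = 0x06
s_3 = Round(s_2, k_2) = 0xAC

0xAC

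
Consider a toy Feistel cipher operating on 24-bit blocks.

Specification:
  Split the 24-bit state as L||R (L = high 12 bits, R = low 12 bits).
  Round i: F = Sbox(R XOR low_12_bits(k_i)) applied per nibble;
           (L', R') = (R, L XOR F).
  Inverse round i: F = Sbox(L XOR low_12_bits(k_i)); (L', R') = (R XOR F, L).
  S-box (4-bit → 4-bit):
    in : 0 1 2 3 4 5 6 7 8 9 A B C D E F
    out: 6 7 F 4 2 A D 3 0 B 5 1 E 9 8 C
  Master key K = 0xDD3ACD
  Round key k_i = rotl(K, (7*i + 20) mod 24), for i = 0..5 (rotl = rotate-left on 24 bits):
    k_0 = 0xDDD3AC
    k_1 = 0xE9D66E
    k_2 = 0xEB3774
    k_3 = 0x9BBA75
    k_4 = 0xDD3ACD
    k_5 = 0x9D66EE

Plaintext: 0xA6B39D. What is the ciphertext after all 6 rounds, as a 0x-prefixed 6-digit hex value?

s_0 = plaintext = 0xA6B39D
s_1 = Round(s_0, k_0) = 0x39DC2C
s_2 = Round(s_1, k_1) = 0xC2C6B2
s_3 = Round(s_2, k_2) = 0x6B2BC1
s_4 = Round(s_3, k_3) = 0xBC11A0
s_5 = Round(s_4, k_4) = 0x1A0A18
s_6 = Round(s_5, k_5) = 0xA18F6D

0xA18F6D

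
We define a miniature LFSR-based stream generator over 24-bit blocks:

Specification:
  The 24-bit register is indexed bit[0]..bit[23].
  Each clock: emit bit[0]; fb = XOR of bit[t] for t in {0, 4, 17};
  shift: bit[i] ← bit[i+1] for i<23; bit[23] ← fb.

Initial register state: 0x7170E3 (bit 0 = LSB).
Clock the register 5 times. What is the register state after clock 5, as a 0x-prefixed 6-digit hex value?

0xAB8B87

reg_0 = 0x7170E3
clock 1: out=1, reg = 0xB8B871
clock 2: out=1, reg = 0x5C5C38
clock 3: out=0, reg = 0xAE2E1C
clock 4: out=0, reg = 0x57170E
clock 5: out=0, reg = 0xAB8B87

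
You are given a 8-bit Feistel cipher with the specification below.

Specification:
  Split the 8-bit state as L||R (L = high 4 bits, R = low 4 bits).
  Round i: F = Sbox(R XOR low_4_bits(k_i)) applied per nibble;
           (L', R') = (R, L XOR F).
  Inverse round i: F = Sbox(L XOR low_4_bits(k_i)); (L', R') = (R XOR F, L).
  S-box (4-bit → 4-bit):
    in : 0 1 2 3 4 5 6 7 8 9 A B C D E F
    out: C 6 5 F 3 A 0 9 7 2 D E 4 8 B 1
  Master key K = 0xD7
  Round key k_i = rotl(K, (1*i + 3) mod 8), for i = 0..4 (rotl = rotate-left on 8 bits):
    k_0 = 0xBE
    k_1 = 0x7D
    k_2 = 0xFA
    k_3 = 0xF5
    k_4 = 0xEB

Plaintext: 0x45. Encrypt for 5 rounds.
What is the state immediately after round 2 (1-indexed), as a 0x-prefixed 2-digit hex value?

s_0 = plaintext = 0x45
s_1 = Round(s_0, k_0) = 0x5A
s_2 = Round(s_1, k_1) = 0xAC
s_3 = Round(s_2, k_2) = 0xCA
s_4 = Round(s_3, k_3) = 0xAD
s_5 = Round(s_4, k_4) = 0xDA

0xAC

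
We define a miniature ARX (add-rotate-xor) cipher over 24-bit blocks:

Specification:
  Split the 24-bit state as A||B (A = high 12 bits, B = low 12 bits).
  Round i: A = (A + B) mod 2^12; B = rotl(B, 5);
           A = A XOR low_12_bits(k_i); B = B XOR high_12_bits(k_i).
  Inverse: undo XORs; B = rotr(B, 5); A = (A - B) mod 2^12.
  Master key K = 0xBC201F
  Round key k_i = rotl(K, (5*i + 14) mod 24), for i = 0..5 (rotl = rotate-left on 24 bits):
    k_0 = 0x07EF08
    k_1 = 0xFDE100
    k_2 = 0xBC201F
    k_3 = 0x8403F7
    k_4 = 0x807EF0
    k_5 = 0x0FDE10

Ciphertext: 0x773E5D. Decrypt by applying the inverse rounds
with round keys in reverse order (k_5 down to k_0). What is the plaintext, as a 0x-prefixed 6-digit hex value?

s_0 = ciphertext = 0x773E5D
s_1 = InvRound(s_0, k_5) = 0x8EE075
s_2 = InvRound(s_1, k_4) = 0xCDB943
s_3 = InvRound(s_2, k_3) = 0xDA4188
s_4 = InvRound(s_3, k_2) = 0x869552
s_5 = InvRound(s_4, k_1) = 0x315654
s_6 = InvRound(s_5, k_0) = 0x6EC531

0x6EC531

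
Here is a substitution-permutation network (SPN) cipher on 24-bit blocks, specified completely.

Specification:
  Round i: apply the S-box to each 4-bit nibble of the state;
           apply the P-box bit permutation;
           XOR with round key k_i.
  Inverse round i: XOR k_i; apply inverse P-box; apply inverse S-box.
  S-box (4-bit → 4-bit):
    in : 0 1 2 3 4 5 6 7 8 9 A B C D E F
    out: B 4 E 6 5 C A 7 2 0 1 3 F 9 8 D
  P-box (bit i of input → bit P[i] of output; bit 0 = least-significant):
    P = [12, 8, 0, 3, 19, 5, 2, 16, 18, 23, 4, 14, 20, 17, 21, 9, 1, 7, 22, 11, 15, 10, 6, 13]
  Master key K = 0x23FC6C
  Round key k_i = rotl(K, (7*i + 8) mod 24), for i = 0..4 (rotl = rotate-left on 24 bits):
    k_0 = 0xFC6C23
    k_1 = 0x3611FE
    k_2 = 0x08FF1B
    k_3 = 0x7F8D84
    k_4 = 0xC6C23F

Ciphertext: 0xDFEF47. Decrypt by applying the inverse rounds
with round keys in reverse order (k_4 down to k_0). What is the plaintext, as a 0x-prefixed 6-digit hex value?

s_0 = ciphertext = 0xDFEF47
s_1 = InvRound(s_0, k_4) = 0x2EA106
s_2 = InvRound(s_1, k_3) = 0x6CA9E9
s_3 = InvRound(s_2, k_2) = 0x375F8A
s_4 = InvRound(s_3, k_1) = 0x3EE529
s_5 = InvRound(s_4, k_0) = 0xAF8896

0xAF8896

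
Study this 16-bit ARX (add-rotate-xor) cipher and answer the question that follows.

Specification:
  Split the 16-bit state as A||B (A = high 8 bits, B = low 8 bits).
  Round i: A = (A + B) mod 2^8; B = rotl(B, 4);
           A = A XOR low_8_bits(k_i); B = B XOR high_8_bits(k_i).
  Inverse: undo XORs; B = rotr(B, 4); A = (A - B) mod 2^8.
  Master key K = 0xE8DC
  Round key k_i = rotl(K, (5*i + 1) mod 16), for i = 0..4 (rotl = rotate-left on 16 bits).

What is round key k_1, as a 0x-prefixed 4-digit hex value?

K = 0xE8DC
k_0 = rotl(K, (5*0+1) mod 16) = rotl(K, 1) = 0xD1B9
k_1 = rotl(K, (5*1+1) mod 16) = rotl(K, 6) = 0x373A

0x373A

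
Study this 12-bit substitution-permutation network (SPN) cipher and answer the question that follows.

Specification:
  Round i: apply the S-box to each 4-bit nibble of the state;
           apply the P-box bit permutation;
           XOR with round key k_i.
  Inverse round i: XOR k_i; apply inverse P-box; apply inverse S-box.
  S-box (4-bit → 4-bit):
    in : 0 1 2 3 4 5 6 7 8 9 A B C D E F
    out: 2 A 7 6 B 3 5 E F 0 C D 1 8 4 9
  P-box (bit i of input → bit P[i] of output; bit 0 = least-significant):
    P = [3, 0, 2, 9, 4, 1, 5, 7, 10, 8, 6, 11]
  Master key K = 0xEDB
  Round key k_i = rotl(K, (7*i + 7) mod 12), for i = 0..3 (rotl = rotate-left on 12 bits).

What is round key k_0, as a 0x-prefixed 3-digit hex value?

K = 0xEDB
k_0 = rotl(K, (7*0+7) mod 12) = rotl(K, 7) = 0xDF6

0xDF6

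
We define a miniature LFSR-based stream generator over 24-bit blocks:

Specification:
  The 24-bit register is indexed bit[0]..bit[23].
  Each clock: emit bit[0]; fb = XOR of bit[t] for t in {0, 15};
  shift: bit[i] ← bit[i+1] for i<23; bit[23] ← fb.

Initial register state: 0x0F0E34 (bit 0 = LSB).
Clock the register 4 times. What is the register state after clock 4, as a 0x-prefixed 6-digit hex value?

reg_0 = 0x0F0E34
clock 1: out=0, reg = 0x07871A
clock 2: out=0, reg = 0x83C38D
clock 3: out=1, reg = 0x41E1C6
clock 4: out=0, reg = 0xA0F0E3

0xA0F0E3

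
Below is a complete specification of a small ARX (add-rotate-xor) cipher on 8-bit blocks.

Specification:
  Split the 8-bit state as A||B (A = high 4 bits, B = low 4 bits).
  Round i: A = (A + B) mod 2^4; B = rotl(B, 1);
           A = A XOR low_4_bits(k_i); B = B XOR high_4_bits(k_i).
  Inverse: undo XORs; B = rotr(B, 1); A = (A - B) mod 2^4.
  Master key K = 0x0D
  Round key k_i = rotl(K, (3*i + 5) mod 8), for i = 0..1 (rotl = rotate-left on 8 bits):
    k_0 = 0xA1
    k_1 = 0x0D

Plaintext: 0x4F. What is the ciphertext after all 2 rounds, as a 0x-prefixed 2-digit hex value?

0xAA

s_0 = plaintext = 0x4F
s_1 = Round(s_0, k_0) = 0x25
s_2 = Round(s_1, k_1) = 0xAA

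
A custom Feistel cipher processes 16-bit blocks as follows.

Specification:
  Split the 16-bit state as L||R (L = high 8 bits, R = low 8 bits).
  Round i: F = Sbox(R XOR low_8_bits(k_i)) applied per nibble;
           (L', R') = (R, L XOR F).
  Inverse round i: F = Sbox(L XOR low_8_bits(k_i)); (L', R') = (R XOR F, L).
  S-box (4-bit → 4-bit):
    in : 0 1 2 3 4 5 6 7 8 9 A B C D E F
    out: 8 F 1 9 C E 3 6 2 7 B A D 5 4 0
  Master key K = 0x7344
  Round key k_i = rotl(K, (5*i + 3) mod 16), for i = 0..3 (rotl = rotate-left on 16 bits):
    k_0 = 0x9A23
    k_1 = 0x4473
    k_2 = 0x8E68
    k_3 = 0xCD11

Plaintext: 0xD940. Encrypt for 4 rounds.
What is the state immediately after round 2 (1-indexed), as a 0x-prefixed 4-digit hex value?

s_0 = plaintext = 0xD940
s_1 = Round(s_0, k_0) = 0x40E0
s_2 = Round(s_1, k_1) = 0xE039
s_3 = Round(s_2, k_2) = 0x390F
s_4 = Round(s_3, k_3) = 0x0FCD

0xE039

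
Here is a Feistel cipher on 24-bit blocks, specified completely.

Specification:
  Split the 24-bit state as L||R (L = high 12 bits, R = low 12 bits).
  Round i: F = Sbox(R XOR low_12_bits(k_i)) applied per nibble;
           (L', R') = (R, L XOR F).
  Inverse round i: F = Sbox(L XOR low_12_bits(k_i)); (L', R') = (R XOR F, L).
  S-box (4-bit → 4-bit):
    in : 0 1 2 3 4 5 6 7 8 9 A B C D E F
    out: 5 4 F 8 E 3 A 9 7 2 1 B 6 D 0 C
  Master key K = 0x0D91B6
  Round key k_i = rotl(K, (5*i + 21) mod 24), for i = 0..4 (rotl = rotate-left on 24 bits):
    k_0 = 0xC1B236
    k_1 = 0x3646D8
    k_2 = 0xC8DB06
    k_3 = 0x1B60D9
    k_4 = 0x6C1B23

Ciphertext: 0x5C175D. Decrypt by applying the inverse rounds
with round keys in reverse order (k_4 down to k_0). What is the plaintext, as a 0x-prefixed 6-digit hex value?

0xCB5B3C

s_0 = ciphertext = 0x5C175D
s_1 = InvRound(s_0, k_4) = 0x7525C1
s_2 = InvRound(s_1, k_3) = 0xCBA752
s_3 = InvRound(s_2, k_2) = 0xEE4CBA
s_4 = InvRound(s_3, k_1) = 0xB3CEE4
s_5 = InvRound(s_4, k_0) = 0xCB5B3C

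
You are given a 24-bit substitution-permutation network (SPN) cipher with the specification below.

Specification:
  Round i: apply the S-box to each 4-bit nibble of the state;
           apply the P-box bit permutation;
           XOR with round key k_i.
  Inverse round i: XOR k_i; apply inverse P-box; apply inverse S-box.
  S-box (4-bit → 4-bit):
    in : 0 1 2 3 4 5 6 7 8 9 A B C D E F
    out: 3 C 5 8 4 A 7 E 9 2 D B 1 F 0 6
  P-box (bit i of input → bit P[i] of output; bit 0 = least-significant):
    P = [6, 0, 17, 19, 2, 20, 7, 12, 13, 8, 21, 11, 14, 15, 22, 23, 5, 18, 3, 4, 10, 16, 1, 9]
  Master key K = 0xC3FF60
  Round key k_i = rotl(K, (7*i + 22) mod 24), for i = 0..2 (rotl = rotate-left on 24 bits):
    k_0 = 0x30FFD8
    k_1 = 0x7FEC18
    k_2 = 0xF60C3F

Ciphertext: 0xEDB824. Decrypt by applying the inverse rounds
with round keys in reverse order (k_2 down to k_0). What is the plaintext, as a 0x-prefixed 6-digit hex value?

s_0 = ciphertext = 0xEDB824
s_1 = InvRound(s_0, k_2) = 0x619C57
s_2 = InvRound(s_1, k_1) = 0x4FCCBD
s_3 = InvRound(s_2, k_0) = 0x5046BD

0x5046BD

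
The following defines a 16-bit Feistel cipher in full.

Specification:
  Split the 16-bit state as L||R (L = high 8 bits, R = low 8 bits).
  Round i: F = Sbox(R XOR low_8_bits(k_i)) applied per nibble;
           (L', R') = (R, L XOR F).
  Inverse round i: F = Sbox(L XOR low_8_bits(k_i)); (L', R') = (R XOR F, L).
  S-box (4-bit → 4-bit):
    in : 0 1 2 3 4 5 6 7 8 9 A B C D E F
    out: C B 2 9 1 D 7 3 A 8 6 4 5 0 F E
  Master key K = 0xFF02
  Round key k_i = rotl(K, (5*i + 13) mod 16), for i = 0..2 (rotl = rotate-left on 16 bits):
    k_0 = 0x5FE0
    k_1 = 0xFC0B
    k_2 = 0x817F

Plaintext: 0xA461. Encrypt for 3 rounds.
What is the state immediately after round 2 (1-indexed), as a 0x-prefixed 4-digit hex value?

s_0 = plaintext = 0xA461
s_1 = Round(s_0, k_0) = 0x610F
s_2 = Round(s_1, k_1) = 0x0FA0
s_3 = Round(s_2, k_2) = 0xA001

0x0FA0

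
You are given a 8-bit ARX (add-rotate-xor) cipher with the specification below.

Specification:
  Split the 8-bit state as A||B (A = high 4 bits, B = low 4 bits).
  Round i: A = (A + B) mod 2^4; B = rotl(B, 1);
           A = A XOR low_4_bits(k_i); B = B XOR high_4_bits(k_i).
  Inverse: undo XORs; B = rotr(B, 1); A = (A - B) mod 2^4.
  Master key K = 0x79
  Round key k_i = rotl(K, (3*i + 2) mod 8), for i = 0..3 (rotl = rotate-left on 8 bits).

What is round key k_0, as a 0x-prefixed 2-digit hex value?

0xE5

K = 0x79
k_0 = rotl(K, (3*0+2) mod 8) = rotl(K, 2) = 0xE5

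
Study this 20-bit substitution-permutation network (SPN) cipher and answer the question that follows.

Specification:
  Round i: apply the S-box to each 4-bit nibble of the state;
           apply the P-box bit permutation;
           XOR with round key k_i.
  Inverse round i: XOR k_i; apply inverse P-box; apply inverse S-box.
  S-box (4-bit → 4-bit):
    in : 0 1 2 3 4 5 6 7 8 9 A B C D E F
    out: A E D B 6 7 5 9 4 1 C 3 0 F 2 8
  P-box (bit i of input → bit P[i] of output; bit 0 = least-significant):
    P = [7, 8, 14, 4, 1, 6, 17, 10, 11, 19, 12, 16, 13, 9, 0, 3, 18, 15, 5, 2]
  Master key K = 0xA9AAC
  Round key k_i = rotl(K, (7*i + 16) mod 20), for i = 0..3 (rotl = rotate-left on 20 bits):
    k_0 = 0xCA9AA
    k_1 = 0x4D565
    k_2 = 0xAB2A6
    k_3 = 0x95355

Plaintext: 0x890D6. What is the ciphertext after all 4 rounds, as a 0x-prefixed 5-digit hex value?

0xCB2B6

s_0 = plaintext = 0x890D6
s_1 = Round(s_0, k_0) = 0x7CD48
s_2 = Round(s_1, k_1) = 0xB8D21
s_3 = Round(s_2, k_2) = 0x56FB5
s_4 = Round(s_3, k_3) = 0xCB2B6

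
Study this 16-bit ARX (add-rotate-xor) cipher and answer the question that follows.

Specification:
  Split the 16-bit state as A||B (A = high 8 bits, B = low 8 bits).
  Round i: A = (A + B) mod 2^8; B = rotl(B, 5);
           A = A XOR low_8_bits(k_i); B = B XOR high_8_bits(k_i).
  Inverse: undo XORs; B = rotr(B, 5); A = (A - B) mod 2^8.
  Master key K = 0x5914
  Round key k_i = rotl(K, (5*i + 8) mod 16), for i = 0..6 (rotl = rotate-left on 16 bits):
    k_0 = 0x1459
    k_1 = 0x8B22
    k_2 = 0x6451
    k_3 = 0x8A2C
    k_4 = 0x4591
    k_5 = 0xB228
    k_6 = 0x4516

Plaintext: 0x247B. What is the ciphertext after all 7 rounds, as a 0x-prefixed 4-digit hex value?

0x97CC

s_0 = plaintext = 0x247B
s_1 = Round(s_0, k_0) = 0xC67B
s_2 = Round(s_1, k_1) = 0x63E4
s_3 = Round(s_2, k_2) = 0x16F8
s_4 = Round(s_3, k_3) = 0x2295
s_5 = Round(s_4, k_4) = 0x26F7
s_6 = Round(s_5, k_5) = 0x354C
s_7 = Round(s_6, k_6) = 0x97CC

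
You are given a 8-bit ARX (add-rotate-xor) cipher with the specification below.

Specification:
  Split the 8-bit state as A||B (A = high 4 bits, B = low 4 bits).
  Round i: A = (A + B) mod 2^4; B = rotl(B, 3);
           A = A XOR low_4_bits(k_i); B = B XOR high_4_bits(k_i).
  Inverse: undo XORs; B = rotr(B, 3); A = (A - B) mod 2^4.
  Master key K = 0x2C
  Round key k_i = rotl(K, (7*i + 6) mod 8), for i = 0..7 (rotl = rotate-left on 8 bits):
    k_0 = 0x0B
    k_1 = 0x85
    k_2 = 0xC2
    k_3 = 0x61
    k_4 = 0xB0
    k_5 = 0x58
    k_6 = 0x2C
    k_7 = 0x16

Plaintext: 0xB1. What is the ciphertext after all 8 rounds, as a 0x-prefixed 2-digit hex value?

s_0 = plaintext = 0xB1
s_1 = Round(s_0, k_0) = 0x78
s_2 = Round(s_1, k_1) = 0xAC
s_3 = Round(s_2, k_2) = 0x4A
s_4 = Round(s_3, k_3) = 0xF3
s_5 = Round(s_4, k_4) = 0x22
s_6 = Round(s_5, k_5) = 0xC4
s_7 = Round(s_6, k_6) = 0xC0
s_8 = Round(s_7, k_7) = 0xA1

0xA1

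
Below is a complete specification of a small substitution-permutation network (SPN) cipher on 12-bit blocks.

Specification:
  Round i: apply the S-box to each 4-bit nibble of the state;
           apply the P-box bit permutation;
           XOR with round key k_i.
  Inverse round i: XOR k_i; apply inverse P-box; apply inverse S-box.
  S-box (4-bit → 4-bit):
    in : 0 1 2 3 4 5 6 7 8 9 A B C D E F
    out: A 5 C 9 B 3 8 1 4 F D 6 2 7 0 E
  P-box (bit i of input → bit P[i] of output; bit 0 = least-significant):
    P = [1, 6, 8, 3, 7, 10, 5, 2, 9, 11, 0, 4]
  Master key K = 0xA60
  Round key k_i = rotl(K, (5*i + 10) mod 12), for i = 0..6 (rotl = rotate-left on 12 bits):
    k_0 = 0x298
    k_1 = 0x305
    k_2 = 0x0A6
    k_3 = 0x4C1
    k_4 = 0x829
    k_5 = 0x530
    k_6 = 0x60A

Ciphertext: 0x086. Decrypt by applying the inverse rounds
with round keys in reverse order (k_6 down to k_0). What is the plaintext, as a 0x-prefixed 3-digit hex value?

0xD04

s_0 = ciphertext = 0x086
s_1 = InvRound(s_0, k_6) = 0x746
s_2 = InvRound(s_1, k_5) = 0x325
s_3 = InvRound(s_2, k_4) = 0x562
s_4 = InvRound(s_3, k_3) = 0x811
s_5 = InvRound(s_4, k_2) = 0xFA7
s_6 = InvRound(s_5, k_1) = 0xCD7
s_7 = InvRound(s_6, k_0) = 0xD04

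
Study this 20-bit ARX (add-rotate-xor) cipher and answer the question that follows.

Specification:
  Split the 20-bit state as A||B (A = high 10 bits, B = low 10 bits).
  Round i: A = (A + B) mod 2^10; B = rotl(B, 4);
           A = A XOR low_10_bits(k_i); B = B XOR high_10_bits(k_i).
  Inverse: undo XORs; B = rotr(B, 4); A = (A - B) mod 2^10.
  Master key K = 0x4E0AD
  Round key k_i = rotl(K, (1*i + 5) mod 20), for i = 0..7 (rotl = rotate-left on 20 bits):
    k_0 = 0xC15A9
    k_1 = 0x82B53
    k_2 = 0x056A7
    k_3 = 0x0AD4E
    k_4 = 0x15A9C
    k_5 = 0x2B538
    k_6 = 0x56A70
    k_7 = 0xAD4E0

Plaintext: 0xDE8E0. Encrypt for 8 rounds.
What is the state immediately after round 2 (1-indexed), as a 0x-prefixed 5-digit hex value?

s_0 = plaintext = 0xDE8E0
s_1 = Round(s_0, k_0) = 0x7CD06
s_2 = Round(s_1, k_1) = 0x6AA6E
s_3 = Round(s_2, k_2) = 0xAFEFC
s_4 = Round(s_3, k_3) = 0x3D7E0
s_5 = Round(s_4, k_4) = 0x92659
s_6 = Round(s_5, k_5) = 0x66934
s_7 = Round(s_6, k_6) = 0x2FA1E
s_8 = Round(s_7, k_7) = 0x8F35D

0x6AA6E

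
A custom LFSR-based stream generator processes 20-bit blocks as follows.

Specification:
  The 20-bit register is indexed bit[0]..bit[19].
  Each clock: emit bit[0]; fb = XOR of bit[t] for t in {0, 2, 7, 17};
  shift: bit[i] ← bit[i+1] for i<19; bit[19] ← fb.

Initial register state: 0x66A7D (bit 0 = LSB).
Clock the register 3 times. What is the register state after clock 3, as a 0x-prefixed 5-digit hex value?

0xACD4F

reg_0 = 0x66A7D
clock 1: out=1, reg = 0xB353E
clock 2: out=0, reg = 0x59A9F
clock 3: out=1, reg = 0xACD4F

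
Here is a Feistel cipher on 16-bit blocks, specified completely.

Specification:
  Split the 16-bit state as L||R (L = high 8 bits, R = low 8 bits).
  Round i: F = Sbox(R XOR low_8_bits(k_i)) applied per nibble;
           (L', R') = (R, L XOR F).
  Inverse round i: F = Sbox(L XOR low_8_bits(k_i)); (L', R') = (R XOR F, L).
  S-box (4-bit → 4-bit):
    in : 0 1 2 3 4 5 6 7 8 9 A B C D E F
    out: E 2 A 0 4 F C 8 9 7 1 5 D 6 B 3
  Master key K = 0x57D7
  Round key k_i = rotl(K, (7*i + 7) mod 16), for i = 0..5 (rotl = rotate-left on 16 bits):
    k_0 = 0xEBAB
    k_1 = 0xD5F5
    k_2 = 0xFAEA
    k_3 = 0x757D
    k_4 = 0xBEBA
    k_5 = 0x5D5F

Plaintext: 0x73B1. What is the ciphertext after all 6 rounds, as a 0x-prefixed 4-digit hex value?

s_0 = plaintext = 0x73B1
s_1 = Round(s_0, k_0) = 0xB152
s_2 = Round(s_1, k_1) = 0x52A9
s_3 = Round(s_2, k_2) = 0xA912
s_4 = Round(s_3, k_3) = 0x126A
s_5 = Round(s_4, k_4) = 0x6A7C
s_6 = Round(s_5, k_5) = 0x7CCA

0x7CCA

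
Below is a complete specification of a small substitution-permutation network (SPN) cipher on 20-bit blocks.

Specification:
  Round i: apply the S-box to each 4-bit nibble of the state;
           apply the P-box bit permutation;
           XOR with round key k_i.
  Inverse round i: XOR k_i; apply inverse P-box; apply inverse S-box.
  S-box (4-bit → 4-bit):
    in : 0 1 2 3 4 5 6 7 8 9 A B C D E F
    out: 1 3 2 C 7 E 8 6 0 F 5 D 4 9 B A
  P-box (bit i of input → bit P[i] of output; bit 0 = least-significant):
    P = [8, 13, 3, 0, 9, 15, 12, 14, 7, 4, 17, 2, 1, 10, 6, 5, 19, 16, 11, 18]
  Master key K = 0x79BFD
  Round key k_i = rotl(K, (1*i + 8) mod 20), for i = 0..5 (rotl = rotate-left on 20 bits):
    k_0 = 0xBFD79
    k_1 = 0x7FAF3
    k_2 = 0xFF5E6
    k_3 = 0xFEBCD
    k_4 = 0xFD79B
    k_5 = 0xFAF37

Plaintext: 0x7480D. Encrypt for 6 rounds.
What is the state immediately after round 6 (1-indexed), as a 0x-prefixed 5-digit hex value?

s_0 = plaintext = 0x7480D
s_1 = Round(s_0, k_0) = 0xAF23A
s_2 = Round(s_1, k_1) = 0xFA7CB
s_3 = Round(s_2, k_2) = 0x8E4BD
s_4 = Round(s_3, k_3) = 0xDBC7E
s_5 = Round(s_4, k_4) = 0x166F8
s_6 = Round(s_5, k_5) = 0x66F13

0x66F13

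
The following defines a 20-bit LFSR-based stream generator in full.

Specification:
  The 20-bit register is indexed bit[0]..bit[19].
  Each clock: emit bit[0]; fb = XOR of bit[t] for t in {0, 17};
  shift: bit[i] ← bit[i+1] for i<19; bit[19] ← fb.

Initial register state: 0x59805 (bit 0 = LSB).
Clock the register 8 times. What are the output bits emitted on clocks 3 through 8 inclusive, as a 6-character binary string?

100000

reg_0 = 0x59805
clock 1: out=1, reg = 0xACC02
clock 2: out=0, reg = 0xD6601
clock 3: out=1, reg = 0xEB300
clock 4: out=0, reg = 0xF5980
clock 5: out=0, reg = 0xFACC0
clock 6: out=0, reg = 0xFD660
clock 7: out=0, reg = 0xFEB30
clock 8: out=0, reg = 0xFF598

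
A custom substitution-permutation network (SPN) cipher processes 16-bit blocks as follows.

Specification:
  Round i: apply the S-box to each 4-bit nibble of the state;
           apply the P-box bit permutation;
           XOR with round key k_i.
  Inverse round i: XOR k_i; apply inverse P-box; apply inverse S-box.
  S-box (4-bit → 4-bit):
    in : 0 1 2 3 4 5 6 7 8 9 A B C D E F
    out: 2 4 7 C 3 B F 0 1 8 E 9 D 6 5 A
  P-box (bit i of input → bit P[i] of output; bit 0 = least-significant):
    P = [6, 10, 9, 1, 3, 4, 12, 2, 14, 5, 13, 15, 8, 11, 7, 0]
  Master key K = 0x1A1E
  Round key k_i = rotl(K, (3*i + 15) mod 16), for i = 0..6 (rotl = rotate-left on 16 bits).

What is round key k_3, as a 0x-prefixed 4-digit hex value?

0x1E1A

K = 0x1A1E
k_0 = rotl(K, (3*0+15) mod 16) = rotl(K, 15) = 0x0D0F
k_1 = rotl(K, (3*1+15) mod 16) = rotl(K, 2) = 0x6878
k_2 = rotl(K, (3*2+15) mod 16) = rotl(K, 5) = 0x43C3
k_3 = rotl(K, (3*3+15) mod 16) = rotl(K, 8) = 0x1E1A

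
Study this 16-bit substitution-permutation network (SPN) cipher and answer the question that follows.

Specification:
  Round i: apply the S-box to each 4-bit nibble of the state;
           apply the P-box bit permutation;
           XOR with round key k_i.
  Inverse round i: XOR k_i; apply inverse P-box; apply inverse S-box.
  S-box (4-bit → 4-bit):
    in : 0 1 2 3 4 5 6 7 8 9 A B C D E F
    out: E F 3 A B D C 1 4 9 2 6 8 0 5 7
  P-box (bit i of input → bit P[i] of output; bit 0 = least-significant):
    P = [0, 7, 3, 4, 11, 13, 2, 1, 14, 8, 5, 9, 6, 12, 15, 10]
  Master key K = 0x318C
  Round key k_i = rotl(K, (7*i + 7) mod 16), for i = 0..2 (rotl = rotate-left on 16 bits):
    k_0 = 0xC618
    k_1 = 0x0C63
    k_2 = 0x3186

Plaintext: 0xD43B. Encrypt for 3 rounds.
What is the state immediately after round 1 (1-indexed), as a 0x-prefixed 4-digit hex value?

s_0 = plaintext = 0xD43B
s_1 = Round(s_0, k_0) = 0xA592
s_2 = Round(s_1, k_1) = 0x56C0
s_3 = Round(s_2, k_2) = 0xB77C

0xA592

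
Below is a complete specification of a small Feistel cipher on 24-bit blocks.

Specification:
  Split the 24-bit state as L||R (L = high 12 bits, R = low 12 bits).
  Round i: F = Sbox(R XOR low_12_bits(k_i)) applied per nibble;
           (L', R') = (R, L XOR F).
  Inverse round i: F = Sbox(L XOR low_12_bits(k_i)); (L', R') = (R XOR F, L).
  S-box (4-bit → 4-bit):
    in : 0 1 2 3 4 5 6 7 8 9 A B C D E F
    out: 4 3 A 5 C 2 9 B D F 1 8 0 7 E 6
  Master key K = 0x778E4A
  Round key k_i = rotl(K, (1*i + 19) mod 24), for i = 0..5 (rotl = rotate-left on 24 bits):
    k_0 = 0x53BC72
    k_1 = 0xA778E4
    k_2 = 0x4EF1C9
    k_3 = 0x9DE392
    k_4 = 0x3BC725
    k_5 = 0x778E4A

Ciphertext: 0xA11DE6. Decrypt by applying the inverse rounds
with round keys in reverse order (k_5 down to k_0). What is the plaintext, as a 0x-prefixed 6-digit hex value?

s_0 = ciphertext = 0xA11DE6
s_1 = InvRound(s_0, k_5) = 0x1CEA11
s_2 = InvRound(s_1, k_4) = 0x3F91CE
s_3 = InvRound(s_2, k_3) = 0x5563F9
s_4 = InvRound(s_3, k_2) = 0xF0F556
s_5 = InvRound(s_4, k_1) = 0xEBEF0F
s_6 = InvRound(s_5, k_0) = 0x50FEBE

0x50FEBE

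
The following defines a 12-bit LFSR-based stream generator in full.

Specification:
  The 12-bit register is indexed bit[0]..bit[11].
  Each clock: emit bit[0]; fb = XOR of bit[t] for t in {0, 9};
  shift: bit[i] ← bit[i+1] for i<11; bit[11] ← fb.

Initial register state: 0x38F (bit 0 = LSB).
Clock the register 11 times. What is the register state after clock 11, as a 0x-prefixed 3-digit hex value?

0x0FC

reg_0 = 0x38F
clock 1: out=1, reg = 0x1C7
clock 2: out=1, reg = 0x8E3
clock 3: out=1, reg = 0xC71
clock 4: out=1, reg = 0xE38
clock 5: out=0, reg = 0xF1C
clock 6: out=0, reg = 0xF8E
clock 7: out=0, reg = 0xFC7
clock 8: out=1, reg = 0x7E3
clock 9: out=1, reg = 0x3F1
clock 10: out=1, reg = 0x1F8
clock 11: out=0, reg = 0x0FC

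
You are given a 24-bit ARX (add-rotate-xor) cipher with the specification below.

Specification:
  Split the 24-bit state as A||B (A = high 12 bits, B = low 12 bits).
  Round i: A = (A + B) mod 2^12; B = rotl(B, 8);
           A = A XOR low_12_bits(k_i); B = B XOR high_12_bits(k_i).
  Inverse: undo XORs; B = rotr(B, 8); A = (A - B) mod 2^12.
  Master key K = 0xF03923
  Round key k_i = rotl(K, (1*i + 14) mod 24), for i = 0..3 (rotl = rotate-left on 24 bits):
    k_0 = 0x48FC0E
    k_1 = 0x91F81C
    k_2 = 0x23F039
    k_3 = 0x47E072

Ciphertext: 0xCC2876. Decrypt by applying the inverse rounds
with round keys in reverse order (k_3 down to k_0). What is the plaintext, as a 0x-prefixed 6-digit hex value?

s_0 = ciphertext = 0xCC2876
s_1 = InvRound(s_0, k_3) = 0xC2408C
s_2 = InvRound(s_1, k_2) = 0x0EBB32
s_3 = InvRound(s_2, k_1) = 0x6252D2
s_4 = InvRound(s_3, k_0) = 0x4555D6

0x4555D6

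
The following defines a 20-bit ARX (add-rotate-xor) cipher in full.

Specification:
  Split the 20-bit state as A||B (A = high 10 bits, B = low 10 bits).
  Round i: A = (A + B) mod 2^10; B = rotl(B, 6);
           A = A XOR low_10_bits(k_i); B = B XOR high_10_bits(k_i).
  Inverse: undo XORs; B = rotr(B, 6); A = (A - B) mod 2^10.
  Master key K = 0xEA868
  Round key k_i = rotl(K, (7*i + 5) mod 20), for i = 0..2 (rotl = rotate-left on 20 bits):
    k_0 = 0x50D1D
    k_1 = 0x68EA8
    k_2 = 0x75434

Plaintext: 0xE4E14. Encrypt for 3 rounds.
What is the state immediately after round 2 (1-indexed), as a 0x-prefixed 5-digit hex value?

0xED125

s_0 = plaintext = 0xE4E14
s_1 = Round(s_0, k_0) = 0x2E862
s_2 = Round(s_1, k_1) = 0xED125
s_3 = Round(s_2, k_2) = 0x3B487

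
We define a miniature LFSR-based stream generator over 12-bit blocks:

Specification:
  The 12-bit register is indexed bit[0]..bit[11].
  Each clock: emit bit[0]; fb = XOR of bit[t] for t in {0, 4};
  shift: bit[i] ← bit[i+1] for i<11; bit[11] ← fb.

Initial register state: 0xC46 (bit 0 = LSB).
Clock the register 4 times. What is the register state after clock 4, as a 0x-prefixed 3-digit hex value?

reg_0 = 0xC46
clock 1: out=0, reg = 0x623
clock 2: out=1, reg = 0xB11
clock 3: out=1, reg = 0x588
clock 4: out=0, reg = 0x2C4

0x2C4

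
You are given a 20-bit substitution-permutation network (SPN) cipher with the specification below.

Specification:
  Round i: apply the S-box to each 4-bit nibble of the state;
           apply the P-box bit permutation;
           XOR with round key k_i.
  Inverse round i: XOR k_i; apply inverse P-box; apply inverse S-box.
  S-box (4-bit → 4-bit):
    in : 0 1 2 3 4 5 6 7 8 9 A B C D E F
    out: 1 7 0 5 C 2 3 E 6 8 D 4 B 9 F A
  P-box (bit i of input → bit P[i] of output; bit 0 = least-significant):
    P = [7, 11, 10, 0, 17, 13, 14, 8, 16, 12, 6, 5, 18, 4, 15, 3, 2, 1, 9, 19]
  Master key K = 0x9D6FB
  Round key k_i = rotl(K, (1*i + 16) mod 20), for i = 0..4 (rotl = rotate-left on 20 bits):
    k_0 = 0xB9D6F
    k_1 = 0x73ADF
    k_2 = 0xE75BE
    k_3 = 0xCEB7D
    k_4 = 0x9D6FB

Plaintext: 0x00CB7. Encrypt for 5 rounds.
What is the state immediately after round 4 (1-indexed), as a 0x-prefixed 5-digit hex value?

s_0 = plaintext = 0x00CB7
s_1 = Round(s_0, k_0) = 0xEC14A
s_2 = Round(s_1, k_1) = 0xA6D00
s_3 = Round(s_2, k_2) = 0x1770A
s_4 = Round(s_3, k_3) = 0xE7D82
s_5 = Round(s_4, k_4) = 0x034C5

0xE7D82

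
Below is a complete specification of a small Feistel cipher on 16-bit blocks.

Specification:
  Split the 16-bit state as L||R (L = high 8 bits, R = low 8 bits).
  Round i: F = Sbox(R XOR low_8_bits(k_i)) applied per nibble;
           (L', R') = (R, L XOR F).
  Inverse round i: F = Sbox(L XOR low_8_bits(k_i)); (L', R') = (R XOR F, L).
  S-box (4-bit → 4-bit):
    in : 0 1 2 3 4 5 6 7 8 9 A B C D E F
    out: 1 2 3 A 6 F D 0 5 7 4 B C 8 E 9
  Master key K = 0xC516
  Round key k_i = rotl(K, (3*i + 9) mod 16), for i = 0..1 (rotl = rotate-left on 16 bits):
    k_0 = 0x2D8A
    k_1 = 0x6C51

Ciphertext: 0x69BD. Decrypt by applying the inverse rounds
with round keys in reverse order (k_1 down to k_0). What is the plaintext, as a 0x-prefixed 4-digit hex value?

0x1A18

s_0 = ciphertext = 0x69BD
s_1 = InvRound(s_0, k_1) = 0x1869
s_2 = InvRound(s_1, k_0) = 0x1A18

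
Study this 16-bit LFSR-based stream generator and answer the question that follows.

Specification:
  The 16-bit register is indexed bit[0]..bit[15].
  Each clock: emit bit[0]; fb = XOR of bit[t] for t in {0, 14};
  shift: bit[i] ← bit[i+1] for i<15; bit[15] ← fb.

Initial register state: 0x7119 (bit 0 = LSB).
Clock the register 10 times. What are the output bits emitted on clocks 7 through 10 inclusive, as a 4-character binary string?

reg_0 = 0x7119
clock 1: out=1, reg = 0x388C
clock 2: out=0, reg = 0x1C46
clock 3: out=0, reg = 0x0E23
clock 4: out=1, reg = 0x8711
clock 5: out=1, reg = 0xC388
clock 6: out=0, reg = 0xE1C4
clock 7: out=0, reg = 0xF0E2
clock 8: out=0, reg = 0xF871
clock 9: out=1, reg = 0x7C38
clock 10: out=0, reg = 0xBE1C

0010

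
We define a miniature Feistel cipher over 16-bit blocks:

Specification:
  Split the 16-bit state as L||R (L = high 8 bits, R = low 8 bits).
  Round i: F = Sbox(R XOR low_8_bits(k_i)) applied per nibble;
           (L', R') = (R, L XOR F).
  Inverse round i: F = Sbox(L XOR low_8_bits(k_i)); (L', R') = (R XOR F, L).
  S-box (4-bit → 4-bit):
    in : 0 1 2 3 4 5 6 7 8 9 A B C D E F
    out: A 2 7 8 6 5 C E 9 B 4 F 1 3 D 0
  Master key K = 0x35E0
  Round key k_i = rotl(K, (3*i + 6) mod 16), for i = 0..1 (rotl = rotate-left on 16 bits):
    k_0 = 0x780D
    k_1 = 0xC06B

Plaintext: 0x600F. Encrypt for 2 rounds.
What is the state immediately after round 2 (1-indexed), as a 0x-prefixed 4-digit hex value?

s_0 = plaintext = 0x600F
s_1 = Round(s_0, k_0) = 0x0FC7
s_2 = Round(s_1, k_1) = 0xC74E

0xC74E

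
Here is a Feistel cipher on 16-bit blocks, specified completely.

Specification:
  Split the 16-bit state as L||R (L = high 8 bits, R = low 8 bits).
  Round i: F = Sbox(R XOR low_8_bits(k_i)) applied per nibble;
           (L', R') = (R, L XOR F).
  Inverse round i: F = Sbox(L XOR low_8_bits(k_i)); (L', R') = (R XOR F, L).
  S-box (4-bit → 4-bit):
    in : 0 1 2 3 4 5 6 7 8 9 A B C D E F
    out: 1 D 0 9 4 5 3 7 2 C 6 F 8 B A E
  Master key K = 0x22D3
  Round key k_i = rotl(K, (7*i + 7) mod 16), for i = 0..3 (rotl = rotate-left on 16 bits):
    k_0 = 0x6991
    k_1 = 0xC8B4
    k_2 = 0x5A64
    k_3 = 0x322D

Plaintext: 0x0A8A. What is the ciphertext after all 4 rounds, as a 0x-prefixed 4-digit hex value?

s_0 = plaintext = 0x0A8A
s_1 = Round(s_0, k_0) = 0x8AD5
s_2 = Round(s_1, k_1) = 0xD5B7
s_3 = Round(s_2, k_2) = 0xB76C
s_4 = Round(s_3, k_3) = 0x6CFA

0x6CFA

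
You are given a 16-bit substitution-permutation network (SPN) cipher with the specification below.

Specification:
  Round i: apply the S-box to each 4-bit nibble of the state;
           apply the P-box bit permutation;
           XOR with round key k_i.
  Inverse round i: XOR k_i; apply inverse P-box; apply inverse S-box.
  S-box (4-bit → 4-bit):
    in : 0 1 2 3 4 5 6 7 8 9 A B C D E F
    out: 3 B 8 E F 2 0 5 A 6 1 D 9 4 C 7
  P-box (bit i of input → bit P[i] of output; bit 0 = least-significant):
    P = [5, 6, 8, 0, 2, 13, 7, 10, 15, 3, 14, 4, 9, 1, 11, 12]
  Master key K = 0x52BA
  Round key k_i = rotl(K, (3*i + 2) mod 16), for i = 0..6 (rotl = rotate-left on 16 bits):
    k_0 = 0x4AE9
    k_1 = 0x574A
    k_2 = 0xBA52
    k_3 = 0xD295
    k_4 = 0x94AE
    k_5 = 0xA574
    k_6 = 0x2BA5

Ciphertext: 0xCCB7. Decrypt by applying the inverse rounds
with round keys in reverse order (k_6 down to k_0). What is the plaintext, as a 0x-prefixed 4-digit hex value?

s_0 = ciphertext = 0xCCB7
s_1 = InvRound(s_0, k_6) = 0x0B8D
s_2 = InvRound(s_1, k_5) = 0x7131
s_3 = InvRound(s_2, k_4) = 0x544E
s_4 = InvRound(s_3, k_3) = 0x01E8
s_5 = InvRound(s_4, k_2) = 0x4197
s_6 = InvRound(s_5, k_1) = 0xC8B8
s_7 = InvRound(s_6, k_0) = 0xAC68

0xAC68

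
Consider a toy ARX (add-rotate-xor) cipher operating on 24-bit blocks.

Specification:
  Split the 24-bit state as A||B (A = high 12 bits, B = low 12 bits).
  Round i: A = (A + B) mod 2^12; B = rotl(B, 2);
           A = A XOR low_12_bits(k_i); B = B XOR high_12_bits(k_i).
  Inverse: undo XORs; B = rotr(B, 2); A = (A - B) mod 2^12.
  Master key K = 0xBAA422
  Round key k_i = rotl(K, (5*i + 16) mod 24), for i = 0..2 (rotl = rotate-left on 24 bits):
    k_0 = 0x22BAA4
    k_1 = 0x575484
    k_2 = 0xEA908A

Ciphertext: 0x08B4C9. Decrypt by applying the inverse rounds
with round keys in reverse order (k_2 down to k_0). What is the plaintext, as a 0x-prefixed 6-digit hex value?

s_0 = ciphertext = 0x08B4C9
s_1 = InvRound(s_0, k_2) = 0xD69298
s_2 = InvRound(s_1, k_1) = 0x3F25FB
s_3 = InvRound(s_2, k_0) = 0x7621F4

0x7621F4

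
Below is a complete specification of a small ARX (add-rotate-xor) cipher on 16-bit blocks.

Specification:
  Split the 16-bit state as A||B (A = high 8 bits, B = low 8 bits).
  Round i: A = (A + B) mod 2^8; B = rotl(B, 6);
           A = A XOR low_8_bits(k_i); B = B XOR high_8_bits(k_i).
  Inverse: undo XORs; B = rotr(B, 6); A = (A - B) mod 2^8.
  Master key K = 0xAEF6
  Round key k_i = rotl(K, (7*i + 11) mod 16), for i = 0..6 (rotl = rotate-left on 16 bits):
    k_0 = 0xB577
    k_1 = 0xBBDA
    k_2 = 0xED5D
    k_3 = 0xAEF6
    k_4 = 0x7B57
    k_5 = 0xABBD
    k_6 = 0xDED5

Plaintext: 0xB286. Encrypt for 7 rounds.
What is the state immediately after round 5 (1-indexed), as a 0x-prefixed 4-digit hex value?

s_0 = plaintext = 0xB286
s_1 = Round(s_0, k_0) = 0x4F14
s_2 = Round(s_1, k_1) = 0xB9BE
s_3 = Round(s_2, k_2) = 0x2A42
s_4 = Round(s_3, k_3) = 0x9A3E
s_5 = Round(s_4, k_4) = 0x8FF4
s_6 = Round(s_5, k_5) = 0x3E96
s_7 = Round(s_6, k_6) = 0x017B

0x8FF4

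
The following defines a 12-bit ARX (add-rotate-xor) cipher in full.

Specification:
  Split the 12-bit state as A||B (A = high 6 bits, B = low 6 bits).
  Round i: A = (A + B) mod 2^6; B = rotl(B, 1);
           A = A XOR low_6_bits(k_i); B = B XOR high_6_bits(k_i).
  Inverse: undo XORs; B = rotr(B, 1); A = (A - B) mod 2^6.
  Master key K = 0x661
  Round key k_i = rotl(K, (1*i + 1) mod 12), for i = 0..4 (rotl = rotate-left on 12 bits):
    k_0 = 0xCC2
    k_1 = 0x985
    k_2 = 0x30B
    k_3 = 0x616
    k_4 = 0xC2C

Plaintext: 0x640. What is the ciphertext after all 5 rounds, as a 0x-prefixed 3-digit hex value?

s_0 = plaintext = 0x640
s_1 = Round(s_0, k_0) = 0x6F3
s_2 = Round(s_1, k_1) = 0x2C1
s_3 = Round(s_2, k_2) = 0x1CE
s_4 = Round(s_3, k_3) = 0x0C4
s_5 = Round(s_4, k_4) = 0xAF8

0xAF8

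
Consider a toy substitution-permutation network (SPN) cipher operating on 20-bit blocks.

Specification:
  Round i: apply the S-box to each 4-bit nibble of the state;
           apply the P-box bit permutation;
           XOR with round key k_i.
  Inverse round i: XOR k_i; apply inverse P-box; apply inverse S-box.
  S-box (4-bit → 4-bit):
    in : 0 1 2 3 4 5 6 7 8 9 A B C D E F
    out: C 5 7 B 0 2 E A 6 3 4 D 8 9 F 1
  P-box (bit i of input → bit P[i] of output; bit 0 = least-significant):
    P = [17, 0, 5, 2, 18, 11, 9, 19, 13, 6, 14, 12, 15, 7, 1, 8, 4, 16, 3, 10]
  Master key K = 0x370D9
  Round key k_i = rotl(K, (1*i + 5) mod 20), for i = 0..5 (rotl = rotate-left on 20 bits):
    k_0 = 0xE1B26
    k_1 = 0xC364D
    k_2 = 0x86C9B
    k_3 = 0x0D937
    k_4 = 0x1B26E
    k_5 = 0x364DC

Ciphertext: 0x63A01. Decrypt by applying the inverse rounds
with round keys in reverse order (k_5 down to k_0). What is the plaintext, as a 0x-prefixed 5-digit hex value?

0xA60FF

s_0 = ciphertext = 0x63A01
s_1 = InvRound(s_0, k_5) = 0xE5627
s_2 = InvRound(s_1, k_4) = 0x6F2D9
s_3 = InvRound(s_2, k_3) = 0xA692B
s_4 = InvRound(s_3, k_2) = 0xD7441
s_5 = InvRound(s_4, k_1) = 0x84AAC
s_6 = InvRound(s_5, k_0) = 0xA60FF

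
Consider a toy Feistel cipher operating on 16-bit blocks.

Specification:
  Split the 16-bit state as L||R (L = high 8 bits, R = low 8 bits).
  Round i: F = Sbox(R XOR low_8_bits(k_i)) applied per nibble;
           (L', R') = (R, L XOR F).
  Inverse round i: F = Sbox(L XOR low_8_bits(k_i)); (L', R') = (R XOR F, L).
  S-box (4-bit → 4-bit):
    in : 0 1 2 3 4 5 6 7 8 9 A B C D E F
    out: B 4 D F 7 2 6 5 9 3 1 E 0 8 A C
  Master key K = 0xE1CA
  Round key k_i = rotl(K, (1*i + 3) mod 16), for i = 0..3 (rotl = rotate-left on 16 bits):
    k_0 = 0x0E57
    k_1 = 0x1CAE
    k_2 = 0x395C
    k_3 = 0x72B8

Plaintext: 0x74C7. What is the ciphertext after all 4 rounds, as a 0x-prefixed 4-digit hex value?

0xB3DD

s_0 = plaintext = 0x74C7
s_1 = Round(s_0, k_0) = 0xC74F
s_2 = Round(s_1, k_1) = 0x4F63
s_3 = Round(s_2, k_2) = 0x63B3
s_4 = Round(s_3, k_3) = 0xB3DD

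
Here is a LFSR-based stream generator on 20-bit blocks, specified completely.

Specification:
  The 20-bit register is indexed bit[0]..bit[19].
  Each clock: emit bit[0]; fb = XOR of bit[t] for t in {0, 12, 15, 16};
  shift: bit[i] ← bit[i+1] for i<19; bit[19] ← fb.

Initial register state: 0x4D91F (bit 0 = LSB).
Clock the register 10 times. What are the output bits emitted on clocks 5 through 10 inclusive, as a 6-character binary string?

reg_0 = 0x4D91F
clock 1: out=1, reg = 0xA6C8F
clock 2: out=1, reg = 0xD3647
clock 3: out=1, reg = 0xE9B23
clock 4: out=1, reg = 0xF4D91
clock 5: out=1, reg = 0x7A6C8
clock 6: out=0, reg = 0x3D364
clock 7: out=0, reg = 0x9E9B2
clock 8: out=0, reg = 0x4F4D9
clock 9: out=1, reg = 0xA7A6C
clock 10: out=0, reg = 0xD3D36

100010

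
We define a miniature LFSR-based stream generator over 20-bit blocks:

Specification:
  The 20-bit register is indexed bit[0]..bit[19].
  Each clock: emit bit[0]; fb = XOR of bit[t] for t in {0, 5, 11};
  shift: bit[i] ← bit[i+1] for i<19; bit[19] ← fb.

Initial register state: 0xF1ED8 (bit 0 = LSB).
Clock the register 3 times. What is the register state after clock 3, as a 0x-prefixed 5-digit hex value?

reg_0 = 0xF1ED8
clock 1: out=0, reg = 0xF8F6C
clock 2: out=0, reg = 0x7C7B6
clock 3: out=0, reg = 0xBE3DB

0xBE3DB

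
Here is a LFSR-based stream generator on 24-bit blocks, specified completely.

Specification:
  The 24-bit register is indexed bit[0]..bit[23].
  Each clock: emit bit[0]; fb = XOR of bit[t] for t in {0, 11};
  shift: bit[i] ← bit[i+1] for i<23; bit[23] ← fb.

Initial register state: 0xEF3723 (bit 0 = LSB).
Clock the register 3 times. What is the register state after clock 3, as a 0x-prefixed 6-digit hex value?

0xBDE6E4

reg_0 = 0xEF3723
clock 1: out=1, reg = 0xF79B91
clock 2: out=1, reg = 0x7BCDC8
clock 3: out=0, reg = 0xBDE6E4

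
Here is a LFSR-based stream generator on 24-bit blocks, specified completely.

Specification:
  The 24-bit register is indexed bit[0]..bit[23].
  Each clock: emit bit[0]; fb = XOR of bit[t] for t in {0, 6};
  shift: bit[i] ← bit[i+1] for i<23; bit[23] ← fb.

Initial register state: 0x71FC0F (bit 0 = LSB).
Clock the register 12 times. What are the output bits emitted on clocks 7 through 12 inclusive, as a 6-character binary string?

000011

reg_0 = 0x71FC0F
clock 1: out=1, reg = 0xB8FE07
clock 2: out=1, reg = 0xDC7F03
clock 3: out=1, reg = 0xEE3F81
clock 4: out=1, reg = 0xF71FC0
clock 5: out=0, reg = 0xFB8FE0
clock 6: out=0, reg = 0xFDC7F0
clock 7: out=0, reg = 0xFEE3F8
clock 8: out=0, reg = 0xFF71FC
clock 9: out=0, reg = 0xFFB8FE
clock 10: out=0, reg = 0xFFDC7F
clock 11: out=1, reg = 0x7FEE3F
clock 12: out=1, reg = 0xBFF71F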